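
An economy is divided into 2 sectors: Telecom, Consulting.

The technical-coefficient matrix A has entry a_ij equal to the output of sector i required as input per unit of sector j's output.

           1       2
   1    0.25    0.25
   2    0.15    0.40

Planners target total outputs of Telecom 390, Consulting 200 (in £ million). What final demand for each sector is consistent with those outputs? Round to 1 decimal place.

I − A =
  [   0.75    -0.25]
  [  -0.15     0.60]
d = (I − A) x:
  d_1 = (+0.75)·390 + (-0.25)·200 = 242.5
  d_2 = (-0.15)·390 + (+0.60)·200 = 61.5

d_1 = 242.5, d_2 = 61.5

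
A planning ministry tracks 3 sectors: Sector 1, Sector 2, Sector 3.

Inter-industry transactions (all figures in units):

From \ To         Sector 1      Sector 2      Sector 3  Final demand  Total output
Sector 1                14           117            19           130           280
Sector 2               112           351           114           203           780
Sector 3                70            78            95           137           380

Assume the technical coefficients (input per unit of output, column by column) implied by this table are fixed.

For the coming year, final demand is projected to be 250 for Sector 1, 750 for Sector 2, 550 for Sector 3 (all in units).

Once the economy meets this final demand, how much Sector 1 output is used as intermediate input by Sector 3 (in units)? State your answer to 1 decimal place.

Technical coefficients a_ij = z_ij / X_j:
  a_11 = 14/280 = 0.05, a_21 = 112/280 = 0.40, a_31 = 70/280 = 0.25
  a_12 = 117/780 = 0.15, a_22 = 351/780 = 0.45, a_32 = 78/780 = 0.10
  a_13 = 19/380 = 0.05, a_23 = 114/380 = 0.30, a_33 = 95/380 = 0.25
I − A =
  [   0.95    -0.15    -0.05]
  [  -0.40     0.55    -0.30]
  [  -0.25    -0.10     0.75]
Cofactors of I−A, C_ij = (−1)^(i+j)·(minor ij) (rows/columns in the sector order above):
  C_11 = (0.55)(0.75) − (-0.30)(-0.10) = 0.3825
  C_12 = −[(-0.40)(0.75) − (-0.30)(-0.25)] = 0.3750
  C_13 = (-0.40)(-0.10) − (0.55)(-0.25) = 0.1775
  C_21 = −[(-0.15)(0.75) − (-0.05)(-0.10)] = 0.1175
  C_22 = (0.95)(0.75) − (-0.05)(-0.25) = 0.7000
  C_23 = −[(0.95)(-0.10) − (-0.15)(-0.25)] = 0.1325
  C_31 = (-0.15)(-0.30) − (-0.05)(0.55) = 0.0725
  C_32 = −[(0.95)(-0.30) − (-0.05)(-0.40)] = 0.3050
  C_33 = (0.95)(0.55) − (-0.15)(-0.40) = 0.4625
det(I−A) = Σ_j (I−A)_1j·C_1j = (0.95)(0.3825) + (-0.15)(0.3750) + (-0.05)(0.1775) = 0.29825
adj(I−A) = Cᵀ =
  [ 0.3825   0.1175   0.0725]
  [ 0.3750   0.7000   0.3050]
  [ 0.1775   0.1325   0.4625]
(I − A)⁻¹ = adj(I−A) / det(I−A) ≈
  [   1.2825     0.3940     0.2431]
  [   1.2573     2.3470     1.0226]
  [   0.5951     0.4443     1.5507]
First solve x = (I − A)⁻¹ d = adj(I−A)·d / det(I−A); in particular x_3 = (0.1775·250 + 0.1325·750 + 0.4625·550) / 0.29825 = 398.125 / 0.29825 ≈ 1334.870.
Intermediate flow from 1 to 3: z_13 = a_13 · x_3 = 0.05 × 398.125 / 0.29825 = 19.90625 / 0.29825 ≈ 66.7.

z_13 = 66.7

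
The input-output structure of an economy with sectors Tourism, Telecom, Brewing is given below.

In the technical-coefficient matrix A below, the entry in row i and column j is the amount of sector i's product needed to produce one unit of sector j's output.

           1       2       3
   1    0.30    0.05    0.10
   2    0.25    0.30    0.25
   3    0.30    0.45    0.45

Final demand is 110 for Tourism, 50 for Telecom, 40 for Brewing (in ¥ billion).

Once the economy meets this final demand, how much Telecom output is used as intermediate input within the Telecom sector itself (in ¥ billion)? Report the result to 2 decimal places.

z_22 = 99.66

I − A =
  [   0.70    -0.05    -0.10]
  [  -0.25     0.70    -0.25]
  [  -0.30    -0.45     0.55]
Cofactors of I−A, C_ij = (−1)^(i+j)·(minor ij) (rows/columns in the sector order above):
  C_11 = (0.70)(0.55) − (-0.25)(-0.45) = 0.2725
  C_12 = −[(-0.25)(0.55) − (-0.25)(-0.30)] = 0.2125
  C_13 = (-0.25)(-0.45) − (0.70)(-0.30) = 0.3225
  C_21 = −[(-0.05)(0.55) − (-0.10)(-0.45)] = 0.0725
  C_22 = (0.70)(0.55) − (-0.10)(-0.30) = 0.3550
  C_23 = −[(0.70)(-0.45) − (-0.05)(-0.30)] = 0.3300
  C_31 = (-0.05)(-0.25) − (-0.10)(0.70) = 0.0825
  C_32 = −[(0.70)(-0.25) − (-0.10)(-0.25)] = 0.2000
  C_33 = (0.70)(0.70) − (-0.05)(-0.25) = 0.4775
det(I−A) = Σ_j (I−A)_1j·C_1j = (0.70)(0.2725) + (-0.05)(0.2125) + (-0.10)(0.3225) = 0.147875
adj(I−A) = Cᵀ =
  [ 0.2725   0.0725   0.0825]
  [ 0.2125   0.3550   0.2000]
  [ 0.3225   0.3300   0.4775]
(I − A)⁻¹ = adj(I−A) / det(I−A) ≈
  [   1.8428     0.4903     0.5579]
  [   1.4370     2.4007     1.3525]
  [   2.1809     2.2316     3.2291]
First solve x = (I − A)⁻¹ d = adj(I−A)·d / det(I−A); in particular x_2 = (0.2125·110 + 0.3550·50 + 0.2000·40) / 0.147875 = 49.125 / 0.147875 ≈ 332.2063.
Intermediate flow from 2 to 2: z_22 = a_22 · x_2 = 0.30 × 49.125 / 0.147875 = 14.7375 / 0.147875 ≈ 99.66.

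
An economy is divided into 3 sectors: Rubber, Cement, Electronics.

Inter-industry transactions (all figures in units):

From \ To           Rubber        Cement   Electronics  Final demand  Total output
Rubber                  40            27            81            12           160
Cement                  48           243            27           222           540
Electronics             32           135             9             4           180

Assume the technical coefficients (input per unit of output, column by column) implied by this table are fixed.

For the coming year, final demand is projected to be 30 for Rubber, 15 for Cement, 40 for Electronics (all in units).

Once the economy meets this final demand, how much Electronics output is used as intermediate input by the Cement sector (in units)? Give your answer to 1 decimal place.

Technical coefficients a_ij = z_ij / X_j:
  a_11 = 40/160 = 0.25, a_21 = 48/160 = 0.30, a_31 = 32/160 = 0.20
  a_12 = 27/540 = 0.05, a_22 = 243/540 = 0.45, a_32 = 135/540 = 0.25
  a_13 = 81/180 = 0.45, a_23 = 27/180 = 0.15, a_33 = 9/180 = 0.05
I − A =
  [   0.75    -0.05    -0.45]
  [  -0.30     0.55    -0.15]
  [  -0.20    -0.25     0.95]
Cofactors of I−A, C_ij = (−1)^(i+j)·(minor ij) (rows/columns in the sector order above):
  C_11 = (0.55)(0.95) − (-0.15)(-0.25) = 0.4850
  C_12 = −[(-0.30)(0.95) − (-0.15)(-0.20)] = 0.3150
  C_13 = (-0.30)(-0.25) − (0.55)(-0.20) = 0.1850
  C_21 = −[(-0.05)(0.95) − (-0.45)(-0.25)] = 0.1600
  C_22 = (0.75)(0.95) − (-0.45)(-0.20) = 0.6225
  C_23 = −[(0.75)(-0.25) − (-0.05)(-0.20)] = 0.1975
  C_31 = (-0.05)(-0.15) − (-0.45)(0.55) = 0.2550
  C_32 = −[(0.75)(-0.15) − (-0.45)(-0.30)] = 0.2475
  C_33 = (0.75)(0.55) − (-0.05)(-0.30) = 0.3975
det(I−A) = Σ_j (I−A)_1j·C_1j = (0.75)(0.4850) + (-0.05)(0.3150) + (-0.45)(0.1850) = 0.26475
adj(I−A) = Cᵀ =
  [ 0.4850   0.1600   0.2550]
  [ 0.3150   0.6225   0.2475]
  [ 0.1850   0.1975   0.3975]
(I − A)⁻¹ = adj(I−A) / det(I−A) ≈
  [   1.8319     0.6043     0.9632]
  [   1.1898     2.3513     0.9348]
  [   0.6988     0.7460     1.5014]
First solve x = (I − A)⁻¹ d = adj(I−A)·d / det(I−A); in particular x_2 = (0.3150·30 + 0.6225·15 + 0.2475·40) / 0.26475 = 28.6875 / 0.26475 ≈ 108.357.
Intermediate flow from 3 to 2: z_32 = a_32 · x_2 = 0.25 × 28.6875 / 0.26475 = 7.171875 / 0.26475 ≈ 27.1.

z_32 = 27.1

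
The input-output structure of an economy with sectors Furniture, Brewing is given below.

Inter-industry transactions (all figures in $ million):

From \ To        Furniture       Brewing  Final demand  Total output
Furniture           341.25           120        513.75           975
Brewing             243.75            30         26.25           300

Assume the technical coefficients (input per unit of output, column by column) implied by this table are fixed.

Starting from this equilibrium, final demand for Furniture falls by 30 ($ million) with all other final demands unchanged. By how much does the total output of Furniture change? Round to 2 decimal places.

Δx_F = -55.67

Technical coefficients a_ij = z_ij / X_j:
  a_FF = 341.25/975 = 0.35, a_BF = 243.75/975 = 0.25
  a_FB = 120/300 = 0.40, a_BB = 30/300 = 0.10
I − A =
  [   0.65    -0.40]
  [  -0.25     0.90]
det(I−A) = (0.65)(0.90) − (-0.40)(-0.25) = 0.4850
adj(I−A) = [[0.90, 0.40], [0.25, 0.65]]
(I − A)⁻¹ = adj(I−A) / det(I−A) ≈
  [   1.8557     0.8247]
  [   0.5155     1.3402]
Δx = (I − A)⁻¹ Δd with Δd having -30 in the Furniture component and 0 elsewhere.
So Δx_F = L_FF · (-30), where L_FF = adj(I−A)_FF / det(I−A) = 0.90 / 0.4850.
Δx_F = 0.90 × (-30) / 0.4850 = -27.00 / 0.4850 ≈ -55.67.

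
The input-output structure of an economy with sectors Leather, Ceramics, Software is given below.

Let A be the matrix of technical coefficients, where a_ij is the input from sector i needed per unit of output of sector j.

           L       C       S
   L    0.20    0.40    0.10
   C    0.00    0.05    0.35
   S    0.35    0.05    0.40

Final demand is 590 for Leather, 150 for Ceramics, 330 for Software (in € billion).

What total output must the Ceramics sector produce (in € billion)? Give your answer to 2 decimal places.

I − A =
  [   0.80    -0.40    -0.10]
  [   0.00     0.95    -0.35]
  [  -0.35    -0.05     0.60]
Cofactors of I−A, C_ij = (−1)^(i+j)·(minor ij) (rows/columns in the sector order above):
  C_11 = (0.95)(0.60) − (-0.35)(-0.05) = 0.5525
  C_12 = −[(0.00)(0.60) − (-0.35)(-0.35)] = 0.1225
  C_13 = (0.00)(-0.05) − (0.95)(-0.35) = 0.3325
  C_21 = −[(-0.40)(0.60) − (-0.10)(-0.05)] = 0.2450
  C_22 = (0.80)(0.60) − (-0.10)(-0.35) = 0.4450
  C_23 = −[(0.80)(-0.05) − (-0.40)(-0.35)] = 0.1800
  C_31 = (-0.40)(-0.35) − (-0.10)(0.95) = 0.2350
  C_32 = −[(0.80)(-0.35) − (-0.10)(0.00)] = 0.2800
  C_33 = (0.80)(0.95) − (-0.40)(0.00) = 0.7600
det(I−A) = Σ_j (I−A)_1j·C_1j = (0.80)(0.5525) + (-0.40)(0.1225) + (-0.10)(0.3325) = 0.35975
adj(I−A) = Cᵀ =
  [ 0.5525   0.2450   0.2350]
  [ 0.1225   0.4450   0.2800]
  [ 0.3325   0.1800   0.7600]
(I − A)⁻¹ = adj(I−A) / det(I−A) ≈
  [   1.5358     0.6810     0.6532]
  [   0.3405     1.2370     0.7783]
  [   0.9243     0.5003     2.1126]
x = (I − A)⁻¹ d = adj(I−A)·d / det(I−A), with det(I−A) = 0.35975:
  x_L = (0.5525·590 + 0.2450·150 + 0.2350·330) / 0.35975 = 440.275 / 0.35975 ≈ 1223.84
  x_C = (0.1225·590 + 0.4450·150 + 0.2800·330) / 0.35975 = 231.425 / 0.35975 ≈ 643.29
  x_S = (0.3325·590 + 0.1800·150 + 0.7600·330) / 0.35975 = 473.975 / 0.35975 ≈ 1317.51

x_C = 643.29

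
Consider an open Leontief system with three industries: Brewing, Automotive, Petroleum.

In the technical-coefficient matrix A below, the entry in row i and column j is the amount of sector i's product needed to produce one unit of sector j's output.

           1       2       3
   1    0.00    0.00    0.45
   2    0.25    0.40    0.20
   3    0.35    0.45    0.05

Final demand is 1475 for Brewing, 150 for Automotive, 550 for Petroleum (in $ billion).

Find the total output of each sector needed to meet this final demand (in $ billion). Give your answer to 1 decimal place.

I − A =
  [   1.00     0.00    -0.45]
  [  -0.25     0.60    -0.20]
  [  -0.35    -0.45     0.95]
Cofactors of I−A, C_ij = (−1)^(i+j)·(minor ij) (rows/columns in the sector order above):
  C_11 = (0.60)(0.95) − (-0.20)(-0.45) = 0.4800
  C_12 = −[(-0.25)(0.95) − (-0.20)(-0.35)] = 0.3075
  C_13 = (-0.25)(-0.45) − (0.60)(-0.35) = 0.3225
  C_21 = −[(0.00)(0.95) − (-0.45)(-0.45)] = 0.2025
  C_22 = (1.00)(0.95) − (-0.45)(-0.35) = 0.7925
  C_23 = −[(1.00)(-0.45) − (0.00)(-0.35)] = 0.4500
  C_31 = (0.00)(-0.20) − (-0.45)(0.60) = 0.2700
  C_32 = −[(1.00)(-0.20) − (-0.45)(-0.25)] = 0.3125
  C_33 = (1.00)(0.60) − (0.00)(-0.25) = 0.6000
det(I−A) = Σ_j (I−A)_1j·C_1j = (1.00)(0.4800) + (0.00)(0.3075) + (-0.45)(0.3225) = 0.334875
adj(I−A) = Cᵀ =
  [ 0.4800   0.2025   0.2700]
  [ 0.3075   0.7925   0.3125]
  [ 0.3225   0.4500   0.6000]
(I − A)⁻¹ = adj(I−A) / det(I−A) ≈
  [   1.4334     0.6047     0.8063]
  [   0.9183     2.3666     0.9332]
  [   0.9630     1.3438     1.7917]
x = (I − A)⁻¹ d = adj(I−A)·d / det(I−A), with det(I−A) = 0.334875:
  x_1 = (0.4800·1475 + 0.2025·150 + 0.2700·550) / 0.334875 = 886.875 / 0.334875 ≈ 2648.4
  x_2 = (0.3075·1475 + 0.7925·150 + 0.3125·550) / 0.334875 = 744.3125 / 0.334875 ≈ 2222.7
  x_3 = (0.3225·1475 + 0.4500·150 + 0.6000·550) / 0.334875 = 873.1875 / 0.334875 ≈ 2607.5

x_1 = 2648.4, x_2 = 2222.7, x_3 = 2607.5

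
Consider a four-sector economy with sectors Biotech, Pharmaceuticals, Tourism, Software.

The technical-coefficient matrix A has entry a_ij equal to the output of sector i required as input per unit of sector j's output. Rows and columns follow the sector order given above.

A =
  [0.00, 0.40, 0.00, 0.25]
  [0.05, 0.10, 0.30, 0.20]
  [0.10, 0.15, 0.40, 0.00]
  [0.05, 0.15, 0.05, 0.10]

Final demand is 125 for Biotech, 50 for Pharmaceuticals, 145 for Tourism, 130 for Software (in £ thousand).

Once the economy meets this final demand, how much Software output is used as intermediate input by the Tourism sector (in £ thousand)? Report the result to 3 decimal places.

I − A =
  [   1.00    -0.40     0.00    -0.25]
  [  -0.05     0.90    -0.30    -0.20]
  [  -0.10    -0.15     0.60     0.00]
  [  -0.05    -0.15    -0.05     0.90]
Compute the cofactors C_ij = (−1)^(i+j)·(3×3 minor ij) of I−A; the adjugate is their transpose:
adj(I−A) = Cᵀ =
  [ 0.426000   0.240375   0.134500   0.171750]
  [ 0.061000   0.531250   0.276875   0.135000]
  [ 0.086250   0.172875   0.744875   0.062375]
  [ 0.038625   0.111500   0.095000   0.471000]
det(I−A) = Σ_j (I−A)_1j·C_1j = (1.00)(0.426000) + (-0.40)(0.061000) + (0.00)(0.086250) + (-0.25)(0.038625) = 0.39194375
(I − A)⁻¹ = adj(I−A) / det(I−A) ≈
  [   1.0869     0.6133     0.3432     0.4382]
  [   0.1556     1.3554     0.7064     0.3444]
  [   0.2201     0.4411     1.9005     0.1591]
  [   0.0985     0.2845     0.2424     1.2017]
First solve x = (I − A)⁻¹ d = adj(I−A)·d / det(I−A); in particular x_3 = (0.086250·125 + 0.172875·50 + 0.744875·145 + 0.062375·130) / 0.39194375 = 135.540625 / 0.39194375 ≈ 345.81652.
Intermediate flow from 4 to 3: z_43 = a_43 · x_3 = 0.05 × 135.540625 / 0.39194375 = 6.77703125 / 0.39194375 ≈ 17.291.

z_43 = 17.291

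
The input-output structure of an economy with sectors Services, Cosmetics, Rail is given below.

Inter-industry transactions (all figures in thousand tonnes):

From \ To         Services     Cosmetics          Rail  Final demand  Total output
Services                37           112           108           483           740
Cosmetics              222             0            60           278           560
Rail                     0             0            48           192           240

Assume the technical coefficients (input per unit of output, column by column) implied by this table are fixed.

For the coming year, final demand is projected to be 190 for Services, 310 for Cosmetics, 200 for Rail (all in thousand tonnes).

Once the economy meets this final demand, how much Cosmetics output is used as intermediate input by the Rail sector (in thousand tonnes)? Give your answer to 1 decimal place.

Technical coefficients a_ij = z_ij / X_j:
  a_11 = 37/740 = 0.05, a_21 = 222/740 = 0.30, a_31 = 0/740 = 0.00
  a_12 = 112/560 = 0.20, a_22 = 0/560 = 0.00, a_32 = 0/560 = 0.00
  a_13 = 108/240 = 0.45, a_23 = 60/240 = 0.25, a_33 = 48/240 = 0.20
I − A =
  [   0.95    -0.20    -0.45]
  [  -0.30     1.00    -0.25]
  [   0.00     0.00     0.80]
Cofactors of I−A, C_ij = (−1)^(i+j)·(minor ij) (rows/columns in the sector order above):
  C_11 = (1.00)(0.80) − (-0.25)(0.00) = 0.8000
  C_12 = −[(-0.30)(0.80) − (-0.25)(0.00)] = 0.2400
  C_13 = (-0.30)(0.00) − (1.00)(0.00) = 0.0000
  C_21 = −[(-0.20)(0.80) − (-0.45)(0.00)] = 0.1600
  C_22 = (0.95)(0.80) − (-0.45)(0.00) = 0.7600
  C_23 = −[(0.95)(0.00) − (-0.20)(0.00)] = 0.0000
  C_31 = (-0.20)(-0.25) − (-0.45)(1.00) = 0.5000
  C_32 = −[(0.95)(-0.25) − (-0.45)(-0.30)] = 0.3725
  C_33 = (0.95)(1.00) − (-0.20)(-0.30) = 0.8900
det(I−A) = Σ_j (I−A)_1j·C_1j = (0.95)(0.8000) + (-0.20)(0.2400) + (-0.45)(0.0000) = 0.7120
adj(I−A) = Cᵀ =
  [ 0.8000   0.1600   0.5000]
  [ 0.2400   0.7600   0.3725]
  [ 0.0000   0.0000   0.8900]
(I − A)⁻¹ = adj(I−A) / det(I−A) ≈
  [   1.1236     0.2247     0.7022]
  [   0.3371     1.0674     0.5232]
  [   0.0000     0.0000     1.2500]
First solve x = (I − A)⁻¹ d = adj(I−A)·d / det(I−A); in particular x_3 = (0.0000·190 + 0.0000·310 + 0.8900·200) / 0.7120 = 178.00 / 0.7120 = 250.000.
Intermediate flow from 2 to 3: z_23 = a_23 · x_3 = 0.25 × 178.00 / 0.7120 = 44.50 / 0.7120 = 62.5.

z_23 = 62.5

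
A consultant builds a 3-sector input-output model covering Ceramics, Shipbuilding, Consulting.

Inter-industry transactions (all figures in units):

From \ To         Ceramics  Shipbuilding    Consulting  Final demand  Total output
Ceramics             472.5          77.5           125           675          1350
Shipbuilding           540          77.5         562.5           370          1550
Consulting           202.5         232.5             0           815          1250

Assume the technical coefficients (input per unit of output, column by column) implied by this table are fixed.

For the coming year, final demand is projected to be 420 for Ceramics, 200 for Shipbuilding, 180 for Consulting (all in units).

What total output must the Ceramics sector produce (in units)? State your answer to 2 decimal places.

Technical coefficients a_ij = z_ij / X_j:
  a_11 = 472.5/1350 = 0.35, a_21 = 540/1350 = 0.40, a_31 = 202.5/1350 = 0.15
  a_12 = 77.5/1550 = 0.05, a_22 = 77.5/1550 = 0.05, a_32 = 232.5/1550 = 0.15
  a_13 = 125/1250 = 0.10, a_23 = 562.5/1250 = 0.45, a_33 = 0/1250 = 0.00
I − A =
  [   0.65    -0.05    -0.10]
  [  -0.40     0.95    -0.45]
  [  -0.15    -0.15     1.00]
Cofactors of I−A, C_ij = (−1)^(i+j)·(minor ij) (rows/columns in the sector order above):
  C_11 = (0.95)(1.00) − (-0.45)(-0.15) = 0.8825
  C_12 = −[(-0.40)(1.00) − (-0.45)(-0.15)] = 0.4675
  C_13 = (-0.40)(-0.15) − (0.95)(-0.15) = 0.2025
  C_21 = −[(-0.05)(1.00) − (-0.10)(-0.15)] = 0.0650
  C_22 = (0.65)(1.00) − (-0.10)(-0.15) = 0.6350
  C_23 = −[(0.65)(-0.15) − (-0.05)(-0.15)] = 0.1050
  C_31 = (-0.05)(-0.45) − (-0.10)(0.95) = 0.1175
  C_32 = −[(0.65)(-0.45) − (-0.10)(-0.40)] = 0.3325
  C_33 = (0.65)(0.95) − (-0.05)(-0.40) = 0.5975
det(I−A) = Σ_j (I−A)_1j·C_1j = (0.65)(0.8825) + (-0.05)(0.4675) + (-0.10)(0.2025) = 0.5300
adj(I−A) = Cᵀ =
  [ 0.8825   0.0650   0.1175]
  [ 0.4675   0.6350   0.3325]
  [ 0.2025   0.1050   0.5975]
(I − A)⁻¹ = adj(I−A) / det(I−A) ≈
  [   1.6651     0.1226     0.2217]
  [   0.8821     1.1981     0.6274]
  [   0.3821     0.1981     1.1274]
x = (I − A)⁻¹ d = adj(I−A)·d / det(I−A), with det(I−A) = 0.5300:
  x_1 = (0.8825·420 + 0.0650·200 + 0.1175·180) / 0.5300 = 404.80 / 0.5300 ≈ 763.77
  x_2 = (0.4675·420 + 0.6350·200 + 0.3325·180) / 0.5300 = 383.20 / 0.5300 ≈ 723.02
  x_3 = (0.2025·420 + 0.1050·200 + 0.5975·180) / 0.5300 = 213.60 / 0.5300 ≈ 403.02

x_1 = 763.77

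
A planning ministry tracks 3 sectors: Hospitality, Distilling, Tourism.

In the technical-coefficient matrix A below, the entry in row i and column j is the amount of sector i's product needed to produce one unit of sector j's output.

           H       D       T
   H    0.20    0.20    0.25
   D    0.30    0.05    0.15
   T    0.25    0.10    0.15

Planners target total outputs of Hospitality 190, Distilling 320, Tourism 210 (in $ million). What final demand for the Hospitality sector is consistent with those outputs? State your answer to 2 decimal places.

I − A =
  [   0.80    -0.20    -0.25]
  [  -0.30     0.95    -0.15]
  [  -0.25    -0.10     0.85]
d = (I − A) x:
  d_H = (+0.80)·190 + (-0.20)·320 + (-0.25)·210 = 35.50
  d_D = (-0.30)·190 + (+0.95)·320 + (-0.15)·210 = 215.50
  d_T = (-0.25)·190 + (-0.10)·320 + (+0.85)·210 = 99.00

d_H = 35.50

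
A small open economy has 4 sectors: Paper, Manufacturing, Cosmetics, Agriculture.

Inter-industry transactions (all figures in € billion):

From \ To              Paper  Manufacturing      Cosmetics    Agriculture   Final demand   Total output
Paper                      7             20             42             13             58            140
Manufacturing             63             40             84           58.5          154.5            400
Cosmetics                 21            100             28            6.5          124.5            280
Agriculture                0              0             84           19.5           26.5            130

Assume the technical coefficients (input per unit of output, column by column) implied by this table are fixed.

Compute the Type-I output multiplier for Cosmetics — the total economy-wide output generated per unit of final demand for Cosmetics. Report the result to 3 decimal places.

m_3 = 3.185

Technical coefficients a_ij = z_ij / X_j:
  a_11 = 7/140 = 0.05, a_21 = 63/140 = 0.45, a_31 = 21/140 = 0.15, a_41 = 0/140 = 0.00
  a_12 = 20/400 = 0.05, a_22 = 40/400 = 0.10, a_32 = 100/400 = 0.25, a_42 = 0/400 = 0.00
  a_13 = 42/280 = 0.15, a_23 = 84/280 = 0.30, a_33 = 28/280 = 0.10, a_43 = 84/280 = 0.30
  a_14 = 13/130 = 0.10, a_24 = 58.5/130 = 0.45, a_34 = 6.5/130 = 0.05, a_44 = 19.5/130 = 0.15
I − A =
  [   0.95    -0.05    -0.15    -0.10]
  [  -0.45     0.90    -0.30    -0.45]
  [  -0.15    -0.25     0.90    -0.05]
  [   0.00     0.00    -0.30     0.85]
Compute the cofactors C_ij = (−1)^(i+j)·(3×3 minor ij) of I−A; the adjugate is their transpose:
adj(I−A) = Cᵀ =
  [ 0.577500   0.076875   0.161250   0.118125]
  [ 0.396000   0.688875   0.441375   0.437250]
  [ 0.210375   0.208250   0.707625   0.176625]
  [ 0.074250   0.073500   0.249750   0.638625]
det(I−A) = Σ_j (I−A)_1j·C_1j = (0.95)(0.577500) + (-0.05)(0.396000) + (-0.15)(0.210375) + (-0.10)(0.074250) = 0.48984375
(I − A)⁻¹ = adj(I−A) / det(I−A) ≈
  [   1.1789     0.1569     0.3292     0.2411]
  [   0.8084     1.4063     0.9011     0.8926]
  [   0.4295     0.4251     1.4446     0.3606]
  [   0.1516     0.1500     0.5099     1.3037]
The output multiplier for sector j is the column-j sum of the Leontief inverse (I − A)⁻¹ = adj(I−A) / det(I−A).
Column 3 of adj(I−A): (0.161250, 0.441375, 0.707625, 0.249750); det(I−A) = 0.48984375.
m_3 = (0.161250 + 0.441375 + 0.707625 + 0.249750) / 0.48984375 = 1.56 / 0.48984375 ≈ 3.185.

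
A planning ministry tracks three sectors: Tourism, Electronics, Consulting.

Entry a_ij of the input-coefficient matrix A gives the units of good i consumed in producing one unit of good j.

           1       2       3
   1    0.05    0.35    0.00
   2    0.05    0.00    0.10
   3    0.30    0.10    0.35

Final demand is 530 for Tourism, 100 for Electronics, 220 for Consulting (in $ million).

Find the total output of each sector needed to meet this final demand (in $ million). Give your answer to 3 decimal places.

x_1 = 630.668, x_2 = 197.526, x_3 = 659.927

I − A =
  [   0.95    -0.35     0.00]
  [  -0.05     1.00    -0.10]
  [  -0.30    -0.10     0.65]
Cofactors of I−A, C_ij = (−1)^(i+j)·(minor ij) (rows/columns in the sector order above):
  C_11 = (1.00)(0.65) − (-0.10)(-0.10) = 0.6400
  C_12 = −[(-0.05)(0.65) − (-0.10)(-0.30)] = 0.0625
  C_13 = (-0.05)(-0.10) − (1.00)(-0.30) = 0.3050
  C_21 = −[(-0.35)(0.65) − (0.00)(-0.10)] = 0.2275
  C_22 = (0.95)(0.65) − (0.00)(-0.30) = 0.6175
  C_23 = −[(0.95)(-0.10) − (-0.35)(-0.30)] = 0.2000
  C_31 = (-0.35)(-0.10) − (0.00)(1.00) = 0.0350
  C_32 = −[(0.95)(-0.10) − (0.00)(-0.05)] = 0.0950
  C_33 = (0.95)(1.00) − (-0.35)(-0.05) = 0.9325
det(I−A) = Σ_j (I−A)_1j·C_1j = (0.95)(0.6400) + (-0.35)(0.0625) + (0.00)(0.3050) = 0.586125
adj(I−A) = Cᵀ =
  [ 0.6400   0.2275   0.0350]
  [ 0.0625   0.6175   0.0950]
  [ 0.3050   0.2000   0.9325]
(I − A)⁻¹ = adj(I−A) / det(I−A) ≈
  [   1.0919     0.3881     0.0597]
  [   0.1066     1.0535     0.1621]
  [   0.5204     0.3412     1.5910]
x = (I − A)⁻¹ d = adj(I−A)·d / det(I−A), with det(I−A) = 0.586125:
  x_1 = (0.6400·530 + 0.2275·100 + 0.0350·220) / 0.586125 = 369.65 / 0.586125 ≈ 630.668
  x_2 = (0.0625·530 + 0.6175·100 + 0.0950·220) / 0.586125 = 115.775 / 0.586125 ≈ 197.526
  x_3 = (0.3050·530 + 0.2000·100 + 0.9325·220) / 0.586125 = 386.80 / 0.586125 ≈ 659.927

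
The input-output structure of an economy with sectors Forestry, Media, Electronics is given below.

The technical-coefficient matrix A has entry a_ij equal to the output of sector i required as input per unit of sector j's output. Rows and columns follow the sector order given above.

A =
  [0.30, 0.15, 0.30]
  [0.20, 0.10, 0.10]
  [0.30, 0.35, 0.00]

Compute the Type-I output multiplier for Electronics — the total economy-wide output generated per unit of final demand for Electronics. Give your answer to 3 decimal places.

I − A =
  [   0.70    -0.15    -0.30]
  [  -0.20     0.90    -0.10]
  [  -0.30    -0.35     1.00]
Cofactors of I−A, C_ij = (−1)^(i+j)·(minor ij) (rows/columns in the sector order above):
  C_11 = (0.90)(1.00) − (-0.10)(-0.35) = 0.8650
  C_12 = −[(-0.20)(1.00) − (-0.10)(-0.30)] = 0.2300
  C_13 = (-0.20)(-0.35) − (0.90)(-0.30) = 0.3400
  C_21 = −[(-0.15)(1.00) − (-0.30)(-0.35)] = 0.2550
  C_22 = (0.70)(1.00) − (-0.30)(-0.30) = 0.6100
  C_23 = −[(0.70)(-0.35) − (-0.15)(-0.30)] = 0.2900
  C_31 = (-0.15)(-0.10) − (-0.30)(0.90) = 0.2850
  C_32 = −[(0.70)(-0.10) − (-0.30)(-0.20)] = 0.1300
  C_33 = (0.70)(0.90) − (-0.15)(-0.20) = 0.6000
det(I−A) = Σ_j (I−A)_1j·C_1j = (0.70)(0.8650) + (-0.15)(0.2300) + (-0.30)(0.3400) = 0.4690
adj(I−A) = Cᵀ =
  [ 0.8650   0.2550   0.2850]
  [ 0.2300   0.6100   0.1300]
  [ 0.3400   0.2900   0.6000]
(I − A)⁻¹ = adj(I−A) / det(I−A) ≈
  [   1.8443     0.5437     0.6077]
  [   0.4904     1.3006     0.2772]
  [   0.7249     0.6183     1.2793]
The output multiplier for sector j is the column-j sum of the Leontief inverse (I − A)⁻¹ = adj(I−A) / det(I−A).
Column 3 of adj(I−A): (0.2850, 0.1300, 0.6000); det(I−A) = 0.4690.
m_3 = (0.2850 + 0.1300 + 0.6000) / 0.4690 = 1.015 / 0.4690 ≈ 2.164.

m_3 = 2.164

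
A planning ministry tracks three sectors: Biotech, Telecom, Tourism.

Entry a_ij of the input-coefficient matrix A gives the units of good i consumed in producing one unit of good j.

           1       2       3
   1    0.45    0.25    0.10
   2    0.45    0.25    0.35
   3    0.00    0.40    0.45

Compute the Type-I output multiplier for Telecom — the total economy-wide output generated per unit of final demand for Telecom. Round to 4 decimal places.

I − A =
  [   0.55    -0.25    -0.10]
  [  -0.45     0.75    -0.35]
  [   0.00    -0.40     0.55]
Cofactors of I−A, C_ij = (−1)^(i+j)·(minor ij) (rows/columns in the sector order above):
  C_11 = (0.75)(0.55) − (-0.35)(-0.40) = 0.2725
  C_12 = −[(-0.45)(0.55) − (-0.35)(0.00)] = 0.2475
  C_13 = (-0.45)(-0.40) − (0.75)(0.00) = 0.1800
  C_21 = −[(-0.25)(0.55) − (-0.10)(-0.40)] = 0.1775
  C_22 = (0.55)(0.55) − (-0.10)(0.00) = 0.3025
  C_23 = −[(0.55)(-0.40) − (-0.25)(0.00)] = 0.2200
  C_31 = (-0.25)(-0.35) − (-0.10)(0.75) = 0.1625
  C_32 = −[(0.55)(-0.35) − (-0.10)(-0.45)] = 0.2375
  C_33 = (0.55)(0.75) − (-0.25)(-0.45) = 0.3000
det(I−A) = Σ_j (I−A)_1j·C_1j = (0.55)(0.2725) + (-0.25)(0.2475) + (-0.10)(0.1800) = 0.0700
adj(I−A) = Cᵀ =
  [ 0.2725   0.1775   0.1625]
  [ 0.2475   0.3025   0.2375]
  [ 0.1800   0.2200   0.3000]
(I − A)⁻¹ = adj(I−A) / det(I−A) ≈
  [   3.89286     2.53571     2.32143]
  [   3.53571     4.32143     3.39286]
  [   2.57143     3.14286     4.28571]
The output multiplier for sector j is the column-j sum of the Leontief inverse (I − A)⁻¹ = adj(I−A) / det(I−A).
Column 2 of adj(I−A): (0.1775, 0.3025, 0.2200); det(I−A) = 0.0700.
m_2 = (0.1775 + 0.3025 + 0.2200) / 0.0700 = 0.70 / 0.0700 = 10.0000.

m_2 = 10.0000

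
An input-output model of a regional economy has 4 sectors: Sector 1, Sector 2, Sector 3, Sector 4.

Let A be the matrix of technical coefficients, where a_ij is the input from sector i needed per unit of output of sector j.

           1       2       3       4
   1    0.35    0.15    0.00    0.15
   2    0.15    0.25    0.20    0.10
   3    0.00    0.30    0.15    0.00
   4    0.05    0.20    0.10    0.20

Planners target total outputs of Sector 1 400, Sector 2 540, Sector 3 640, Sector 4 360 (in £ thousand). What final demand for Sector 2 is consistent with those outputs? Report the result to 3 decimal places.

d_2 = 181.000

I − A =
  [   0.65    -0.15     0.00    -0.15]
  [  -0.15     0.75    -0.20    -0.10]
  [   0.00    -0.30     0.85     0.00]
  [  -0.05    -0.20    -0.10     0.80]
d = (I − A) x:
  d_1 = (+0.65)·400 + (-0.15)·540 + (+0.00)·640 + (-0.15)·360 = 125.000
  d_2 = (-0.15)·400 + (+0.75)·540 + (-0.20)·640 + (-0.10)·360 = 181.000
  d_3 = (+0.00)·400 + (-0.30)·540 + (+0.85)·640 + (+0.00)·360 = 382.000
  d_4 = (-0.05)·400 + (-0.20)·540 + (-0.10)·640 + (+0.80)·360 = 96.000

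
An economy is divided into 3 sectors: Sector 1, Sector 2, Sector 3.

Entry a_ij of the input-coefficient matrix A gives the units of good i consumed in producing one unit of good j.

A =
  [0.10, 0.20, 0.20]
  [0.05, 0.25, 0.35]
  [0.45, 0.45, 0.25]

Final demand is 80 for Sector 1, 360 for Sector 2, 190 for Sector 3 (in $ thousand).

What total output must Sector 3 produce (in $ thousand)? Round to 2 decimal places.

x_3 = 1314.99

I − A =
  [   0.90    -0.20    -0.20]
  [  -0.05     0.75    -0.35]
  [  -0.45    -0.45     0.75]
Cofactors of I−A, C_ij = (−1)^(i+j)·(minor ij) (rows/columns in the sector order above):
  C_11 = (0.75)(0.75) − (-0.35)(-0.45) = 0.4050
  C_12 = −[(-0.05)(0.75) − (-0.35)(-0.45)] = 0.1950
  C_13 = (-0.05)(-0.45) − (0.75)(-0.45) = 0.3600
  C_21 = −[(-0.20)(0.75) − (-0.20)(-0.45)] = 0.2400
  C_22 = (0.90)(0.75) − (-0.20)(-0.45) = 0.5850
  C_23 = −[(0.90)(-0.45) − (-0.20)(-0.45)] = 0.4950
  C_31 = (-0.20)(-0.35) − (-0.20)(0.75) = 0.2200
  C_32 = −[(0.90)(-0.35) − (-0.20)(-0.05)] = 0.3250
  C_33 = (0.90)(0.75) − (-0.20)(-0.05) = 0.6650
det(I−A) = Σ_j (I−A)_1j·C_1j = (0.90)(0.4050) + (-0.20)(0.1950) + (-0.20)(0.3600) = 0.2535
adj(I−A) = Cᵀ =
  [ 0.4050   0.2400   0.2200]
  [ 0.1950   0.5850   0.3250]
  [ 0.3600   0.4950   0.6650]
(I − A)⁻¹ = adj(I−A) / det(I−A) ≈
  [   1.5976     0.9467     0.8679]
  [   0.7692     2.3077     1.2821]
  [   1.4201     1.9527     2.6233]
x = (I − A)⁻¹ d = adj(I−A)·d / det(I−A), with det(I−A) = 0.2535:
  x_1 = (0.4050·80 + 0.2400·360 + 0.2200·190) / 0.2535 = 160.60 / 0.2535 ≈ 633.53
  x_2 = (0.1950·80 + 0.5850·360 + 0.3250·190) / 0.2535 = 287.95 / 0.2535 ≈ 1135.90
  x_3 = (0.3600·80 + 0.4950·360 + 0.6650·190) / 0.2535 = 333.35 / 0.2535 ≈ 1314.99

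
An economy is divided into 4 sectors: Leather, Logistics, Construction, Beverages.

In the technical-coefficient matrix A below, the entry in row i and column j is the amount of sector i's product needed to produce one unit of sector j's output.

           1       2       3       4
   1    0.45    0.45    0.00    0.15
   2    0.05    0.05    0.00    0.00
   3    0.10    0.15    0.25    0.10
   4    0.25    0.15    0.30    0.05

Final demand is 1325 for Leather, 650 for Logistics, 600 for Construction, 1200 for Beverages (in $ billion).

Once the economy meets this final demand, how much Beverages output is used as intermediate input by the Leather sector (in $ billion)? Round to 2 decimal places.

I − A =
  [   0.55    -0.45     0.00    -0.15]
  [  -0.05     0.95     0.00     0.00]
  [  -0.10    -0.15     0.75    -0.10]
  [  -0.25    -0.15    -0.30     0.95]
Compute the cofactors C_ij = (−1)^(i+j)·(3×3 minor ij) of I−A; the adjugate is their transpose:
adj(I−A) = Cᵀ =
  [ 0.648375   0.330750   0.042750   0.106875]
  [ 0.034125   0.342750   0.002250   0.005625]
  [ 0.121875   0.137250   0.438250   0.065375]
  [ 0.214500   0.184500   0.150000   0.375000]
det(I−A) = Σ_j (I−A)_1j·C_1j = (0.55)(0.648375) + (-0.45)(0.034125) + (0.00)(0.121875) + (-0.15)(0.214500) = 0.309075
(I − A)⁻¹ = adj(I−A) / det(I−A) ≈
  [   2.0978     1.0701     0.1383     0.3458]
  [   0.1104     1.1090     0.0073     0.0182]
  [   0.3943     0.4441     1.4179     0.2115]
  [   0.6940     0.5969     0.4853     1.2133]
First solve x = (I − A)⁻¹ d = adj(I−A)·d / det(I−A); in particular x_1 = (0.648375·1325 + 0.330750·650 + 0.042750·600 + 0.106875·1200) / 0.309075 = 1227.984375 / 0.309075 ≈ 3973.0951.
Intermediate flow from 4 to 1: z_41 = a_41 · x_1 = 0.25 × 1227.984375 / 0.309075 = 306.99609375 / 0.309075 ≈ 993.27.

z_41 = 993.27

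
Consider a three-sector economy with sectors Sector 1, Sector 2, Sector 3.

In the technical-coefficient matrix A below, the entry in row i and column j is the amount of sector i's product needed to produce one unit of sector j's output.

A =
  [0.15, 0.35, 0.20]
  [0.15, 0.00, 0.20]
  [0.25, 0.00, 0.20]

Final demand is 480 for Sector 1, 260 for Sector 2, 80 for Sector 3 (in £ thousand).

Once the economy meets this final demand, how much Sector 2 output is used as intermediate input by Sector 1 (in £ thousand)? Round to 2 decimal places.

I − A =
  [   0.85    -0.35    -0.20]
  [  -0.15     1.00    -0.20]
  [  -0.25     0.00     0.80]
Cofactors of I−A, C_ij = (−1)^(i+j)·(minor ij) (rows/columns in the sector order above):
  C_11 = (1.00)(0.80) − (-0.20)(0.00) = 0.8000
  C_12 = −[(-0.15)(0.80) − (-0.20)(-0.25)] = 0.1700
  C_13 = (-0.15)(0.00) − (1.00)(-0.25) = 0.2500
  C_21 = −[(-0.35)(0.80) − (-0.20)(0.00)] = 0.2800
  C_22 = (0.85)(0.80) − (-0.20)(-0.25) = 0.6300
  C_23 = −[(0.85)(0.00) − (-0.35)(-0.25)] = 0.0875
  C_31 = (-0.35)(-0.20) − (-0.20)(1.00) = 0.2700
  C_32 = −[(0.85)(-0.20) − (-0.20)(-0.15)] = 0.2000
  C_33 = (0.85)(1.00) − (-0.35)(-0.15) = 0.7975
det(I−A) = Σ_j (I−A)_1j·C_1j = (0.85)(0.8000) + (-0.35)(0.1700) + (-0.20)(0.2500) = 0.5705
adj(I−A) = Cᵀ =
  [ 0.8000   0.2800   0.2700]
  [ 0.1700   0.6300   0.2000]
  [ 0.2500   0.0875   0.7975]
(I − A)⁻¹ = adj(I−A) / det(I−A) ≈
  [   1.4023     0.4908     0.4733]
  [   0.2980     1.1043     0.3506]
  [   0.4382     0.1534     1.3979]
First solve x = (I − A)⁻¹ d = adj(I−A)·d / det(I−A); in particular x_1 = (0.8000·480 + 0.2800·260 + 0.2700·80) / 0.5705 = 478.40 / 0.5705 ≈ 838.5627.
Intermediate flow from 2 to 1: z_21 = a_21 · x_1 = 0.15 × 478.40 / 0.5705 = 71.76 / 0.5705 ≈ 125.78.

z_21 = 125.78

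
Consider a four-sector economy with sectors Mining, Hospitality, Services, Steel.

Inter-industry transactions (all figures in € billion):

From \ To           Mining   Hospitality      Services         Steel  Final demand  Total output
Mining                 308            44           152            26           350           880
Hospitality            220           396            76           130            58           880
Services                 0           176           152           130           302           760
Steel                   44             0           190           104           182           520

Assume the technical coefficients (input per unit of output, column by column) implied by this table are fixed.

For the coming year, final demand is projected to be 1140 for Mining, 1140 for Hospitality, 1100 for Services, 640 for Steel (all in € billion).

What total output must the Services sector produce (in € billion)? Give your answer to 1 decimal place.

x_3 = 3285.8

Technical coefficients a_ij = z_ij / X_j:
  a_11 = 308/880 = 0.35, a_21 = 220/880 = 0.25, a_31 = 0/880 = 0.00, a_41 = 44/880 = 0.05
  a_12 = 44/880 = 0.05, a_22 = 396/880 = 0.45, a_32 = 176/880 = 0.20, a_42 = 0/880 = 0.00
  a_13 = 152/760 = 0.20, a_23 = 76/760 = 0.10, a_33 = 152/760 = 0.20, a_43 = 190/760 = 0.25
  a_14 = 26/520 = 0.05, a_24 = 130/520 = 0.25, a_34 = 130/520 = 0.25, a_44 = 104/520 = 0.20
I − A =
  [   0.65    -0.05    -0.20    -0.05]
  [  -0.25     0.55    -0.10    -0.25]
  [   0.00    -0.20     0.80    -0.25]
  [  -0.05     0.00    -0.25     0.80]
Compute the cofactors C_ij = (−1)^(i+j)·(3×3 minor ij) of I−A; the adjugate is their transpose:
adj(I−A) = Cᵀ =
  [ 0.289125   0.063375   0.102000   0.069750]
  [ 0.155625   0.370875   0.138000   0.168750]
  [ 0.049375   0.104125   0.274000   0.121250]
  [ 0.033500   0.036500   0.092000   0.253000]
det(I−A) = Σ_j (I−A)_1j·C_1j = (0.65)(0.289125) + (-0.05)(0.155625) + (-0.20)(0.049375) + (-0.05)(0.033500) = 0.1686
(I − A)⁻¹ = adj(I−A) / det(I−A) ≈
  [   1.7149     0.3759     0.6050     0.4137]
  [   0.9230     2.1997     0.8185     1.0009]
  [   0.2929     0.6176     1.6251     0.7192]
  [   0.1987     0.2165     0.5457     1.5006]
x = (I − A)⁻¹ d = adj(I−A)·d / det(I−A), with det(I−A) = 0.1686:
  x_1 = (0.289125·1140 + 0.063375·1140 + 0.102000·1100 + 0.069750·640) / 0.1686 = 558.69 / 0.1686 ≈ 3313.7
  x_2 = (0.155625·1140 + 0.370875·1140 + 0.138000·1100 + 0.168750·640) / 0.1686 = 860.01 / 0.1686 ≈ 5100.9
  x_3 = (0.049375·1140 + 0.104125·1140 + 0.274000·1100 + 0.121250·640) / 0.1686 = 553.99 / 0.1686 ≈ 3285.8
  x_4 = (0.033500·1140 + 0.036500·1140 + 0.092000·1100 + 0.253000·640) / 0.1686 = 342.92 / 0.1686 ≈ 2033.9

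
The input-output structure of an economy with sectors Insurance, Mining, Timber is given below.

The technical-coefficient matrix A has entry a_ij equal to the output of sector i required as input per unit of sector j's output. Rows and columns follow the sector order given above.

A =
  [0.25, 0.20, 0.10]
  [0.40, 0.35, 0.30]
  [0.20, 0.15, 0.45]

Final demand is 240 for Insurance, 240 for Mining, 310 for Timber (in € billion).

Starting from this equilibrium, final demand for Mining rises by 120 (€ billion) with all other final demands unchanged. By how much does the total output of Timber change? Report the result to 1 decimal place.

Δx_3 = 114.8

I − A =
  [   0.75    -0.20    -0.10]
  [  -0.40     0.65    -0.30]
  [  -0.20    -0.15     0.55]
Cofactors of I−A, C_ij = (−1)^(i+j)·(minor ij) (rows/columns in the sector order above):
  C_11 = (0.65)(0.55) − (-0.30)(-0.15) = 0.3125
  C_12 = −[(-0.40)(0.55) − (-0.30)(-0.20)] = 0.2800
  C_13 = (-0.40)(-0.15) − (0.65)(-0.20) = 0.1900
  C_21 = −[(-0.20)(0.55) − (-0.10)(-0.15)] = 0.1250
  C_22 = (0.75)(0.55) − (-0.10)(-0.20) = 0.3925
  C_23 = −[(0.75)(-0.15) − (-0.20)(-0.20)] = 0.1525
  C_31 = (-0.20)(-0.30) − (-0.10)(0.65) = 0.1250
  C_32 = −[(0.75)(-0.30) − (-0.10)(-0.40)] = 0.2650
  C_33 = (0.75)(0.65) − (-0.20)(-0.40) = 0.4075
det(I−A) = Σ_j (I−A)_1j·C_1j = (0.75)(0.3125) + (-0.20)(0.2800) + (-0.10)(0.1900) = 0.159375
adj(I−A) = Cᵀ =
  [ 0.3125   0.1250   0.1250]
  [ 0.2800   0.3925   0.2650]
  [ 0.1900   0.1525   0.4075]
(I − A)⁻¹ = adj(I−A) / det(I−A) ≈
  [   1.9608     0.7843     0.7843]
  [   1.7569     2.4627     1.6627]
  [   1.1922     0.9569     2.5569]
Δx = (I − A)⁻¹ Δd with Δd having +120 in the Mining component and 0 elsewhere.
So Δx_3 = L_32 · (+120), where L_32 = adj(I−A)_32 / det(I−A) = 0.1525 / 0.159375.
Δx_3 = 0.1525 × (+120) / 0.159375 = 18.30 / 0.159375 ≈ 114.8.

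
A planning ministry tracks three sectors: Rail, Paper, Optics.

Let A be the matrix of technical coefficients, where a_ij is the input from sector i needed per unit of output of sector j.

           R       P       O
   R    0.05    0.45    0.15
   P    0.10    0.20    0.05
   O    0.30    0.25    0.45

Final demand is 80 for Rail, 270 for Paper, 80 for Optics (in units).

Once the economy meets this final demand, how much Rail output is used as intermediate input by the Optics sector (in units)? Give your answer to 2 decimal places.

z_RO = 80.17

I − A =
  [   0.95    -0.45    -0.15]
  [  -0.10     0.80    -0.05]
  [  -0.30    -0.25     0.55]
Cofactors of I−A, C_ij = (−1)^(i+j)·(minor ij) (rows/columns in the sector order above):
  C_11 = (0.80)(0.55) − (-0.05)(-0.25) = 0.4275
  C_12 = −[(-0.10)(0.55) − (-0.05)(-0.30)] = 0.0700
  C_13 = (-0.10)(-0.25) − (0.80)(-0.30) = 0.2650
  C_21 = −[(-0.45)(0.55) − (-0.15)(-0.25)] = 0.2850
  C_22 = (0.95)(0.55) − (-0.15)(-0.30) = 0.4775
  C_23 = −[(0.95)(-0.25) − (-0.45)(-0.30)] = 0.3725
  C_31 = (-0.45)(-0.05) − (-0.15)(0.80) = 0.1425
  C_32 = −[(0.95)(-0.05) − (-0.15)(-0.10)] = 0.0625
  C_33 = (0.95)(0.80) − (-0.45)(-0.10) = 0.7150
det(I−A) = Σ_j (I−A)_1j·C_1j = (0.95)(0.4275) + (-0.45)(0.0700) + (-0.15)(0.2650) = 0.334875
adj(I−A) = Cᵀ =
  [ 0.4275   0.2850   0.1425]
  [ 0.0700   0.4775   0.0625]
  [ 0.2650   0.3725   0.7150]
(I − A)⁻¹ = adj(I−A) / det(I−A) ≈
  [   1.2766     0.8511     0.4255]
  [   0.2090     1.4259     0.1866]
  [   0.7913     1.1124     2.1351]
First solve x = (I − A)⁻¹ d = adj(I−A)·d / det(I−A); in particular x_O = (0.2650·80 + 0.3725·270 + 0.7150·80) / 0.334875 = 178.975 / 0.334875 ≈ 534.4532.
Intermediate flow from R to O: z_RO = a_RO · x_O = 0.15 × 178.975 / 0.334875 = 26.84625 / 0.334875 ≈ 80.17.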